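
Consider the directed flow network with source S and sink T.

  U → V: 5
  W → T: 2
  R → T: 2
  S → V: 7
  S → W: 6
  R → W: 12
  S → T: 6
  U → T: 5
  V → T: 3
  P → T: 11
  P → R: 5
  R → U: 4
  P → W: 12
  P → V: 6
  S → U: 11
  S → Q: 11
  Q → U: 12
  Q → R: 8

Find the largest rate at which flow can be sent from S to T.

18

Augment S→T: bottleneck 6, flow now 6.
Augment S→U→T: bottleneck 5, flow now 11.
Augment S→V→T: bottleneck 3, flow now 14.
Augment S→W→T: bottleneck 2, flow now 16.
Augment S→Q→R→T: bottleneck 2, flow now 18.
No augmenting path remains; maximum flow = 18.
In the residual graph, reachable from S: {S, Q, R, U, V, W}.
Min-cut edges: S→T (6), R→T (2), U→T (5), V→T (3), W→T (2); capacity 6 + 2 + 5 + 3 + 2 = 18.
This cut is saturated, so no flow can exceed 18.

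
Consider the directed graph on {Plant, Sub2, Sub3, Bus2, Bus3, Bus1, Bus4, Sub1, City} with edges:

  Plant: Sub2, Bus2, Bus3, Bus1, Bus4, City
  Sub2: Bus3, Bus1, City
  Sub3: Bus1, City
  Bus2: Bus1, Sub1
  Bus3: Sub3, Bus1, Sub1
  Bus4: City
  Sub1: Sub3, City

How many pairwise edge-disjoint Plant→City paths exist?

Assign every edge capacity 1; by Menger, the answer equals the max flow.
Path Plant→City (+1); total 1.
Path Plant→Sub2→City (+1); total 2.
Path Plant→Bus4→City (+1); total 3.
Path Plant→Bus2→Sub1→City (+1); total 4.
Path Plant→Bus3→Sub3→City (+1); total 5.
No residual Plant→City path; max flow = 5.
Certifying cut of size 5: {Plant→Bus2, Plant→Bus3, Plant→Bus4, Plant→City, Plant→Sub2}.

5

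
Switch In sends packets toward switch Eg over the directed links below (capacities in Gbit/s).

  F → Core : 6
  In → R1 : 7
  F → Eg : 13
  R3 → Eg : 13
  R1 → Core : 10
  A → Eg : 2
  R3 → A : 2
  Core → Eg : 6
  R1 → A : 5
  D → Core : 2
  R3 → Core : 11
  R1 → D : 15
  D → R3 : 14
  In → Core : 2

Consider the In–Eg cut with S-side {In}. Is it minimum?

Yes — it is a minimum cut (capacity 9).

Given cut capacity: 7 + 2 = 9.
Augment In→Core→Eg: bottleneck 2, flow now 2.
Augment In→R1→A→Eg: bottleneck 2, flow now 4.
Augment In→R1→Core→Eg: bottleneck 4, flow now 8.
Augment In→R1→D→R3→Eg: bottleneck 1, flow now 9.
No augmenting path remains; maximum flow = 9.
Cut capacity 9 equals the max flow, so it is a minimum cut.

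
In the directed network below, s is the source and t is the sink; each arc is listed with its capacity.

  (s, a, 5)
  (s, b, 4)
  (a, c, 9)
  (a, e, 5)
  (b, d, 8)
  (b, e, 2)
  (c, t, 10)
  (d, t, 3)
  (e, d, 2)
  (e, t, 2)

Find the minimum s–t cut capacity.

Augment s→a→c→t: bottleneck 5, flow now 5.
Augment s→b→d→t: bottleneck 3, flow now 8.
Augment s→b→e→t: bottleneck 1, flow now 9.
No augmenting path remains; maximum flow = 9.
By max-flow min-cut, the minimum cut capacity equals the max flow.
In the residual graph, reachable from s: {s}.
Min-cut edges: s→a (5), s→b (4); capacity 5 + 4 = 9.

9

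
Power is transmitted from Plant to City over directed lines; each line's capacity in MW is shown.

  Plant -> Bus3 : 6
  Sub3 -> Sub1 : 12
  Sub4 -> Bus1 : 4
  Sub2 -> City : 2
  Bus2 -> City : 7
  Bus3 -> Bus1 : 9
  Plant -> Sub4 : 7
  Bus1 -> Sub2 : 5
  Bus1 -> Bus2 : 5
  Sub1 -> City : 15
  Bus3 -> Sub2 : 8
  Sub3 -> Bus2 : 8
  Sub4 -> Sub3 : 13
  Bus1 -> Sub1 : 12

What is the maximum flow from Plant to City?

Augment Plant→Bus3→Sub2→City: bottleneck 2, flow now 2.
Augment Plant→Bus3→Bus1→Bus2→City: bottleneck 4, flow now 6.
Augment Plant→Sub4→Bus1→Bus2→City: bottleneck 1, flow now 7.
Augment Plant→Sub4→Bus1→Sub1→City: bottleneck 3, flow now 10.
Augment Plant→Sub4→Sub3→Bus2→City: bottleneck 2, flow now 12.
Augment Plant→Sub4→Sub3→Sub1→City: bottleneck 1, flow now 13.
No augmenting path remains; maximum flow = 13.
In the residual graph, reachable from Plant: {Plant}.
Min-cut edges: Plant→Bus3 (6), Plant→Sub4 (7); capacity 6 + 7 = 13.
This cut is saturated, so no flow can exceed 13.

13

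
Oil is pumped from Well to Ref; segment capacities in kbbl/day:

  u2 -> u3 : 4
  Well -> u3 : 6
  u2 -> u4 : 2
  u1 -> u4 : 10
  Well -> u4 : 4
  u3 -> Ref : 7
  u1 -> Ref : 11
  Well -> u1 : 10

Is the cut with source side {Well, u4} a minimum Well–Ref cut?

Given cut capacity: 10 + 6 = 16.
Augment Well→u1→Ref: bottleneck 10, flow now 10.
Augment Well→u3→Ref: bottleneck 6, flow now 16.
No augmenting path remains; maximum flow = 16.
Cut capacity 16 equals the max flow, so it is a minimum cut.

Yes — it is a minimum cut (capacity 16).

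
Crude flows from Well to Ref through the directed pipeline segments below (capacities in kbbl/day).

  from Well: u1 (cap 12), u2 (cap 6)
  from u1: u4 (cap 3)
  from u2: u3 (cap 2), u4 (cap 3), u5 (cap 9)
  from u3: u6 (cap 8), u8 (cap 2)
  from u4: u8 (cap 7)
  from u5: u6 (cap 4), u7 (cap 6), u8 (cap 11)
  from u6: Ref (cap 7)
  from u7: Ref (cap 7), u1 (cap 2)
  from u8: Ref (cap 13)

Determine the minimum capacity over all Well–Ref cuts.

9

Augment Well→u1→u4→u8→Ref: bottleneck 3, flow now 3.
Augment Well→u2→u3→u6→Ref: bottleneck 2, flow now 5.
Augment Well→u2→u4→u8→Ref: bottleneck 3, flow now 8.
Augment Well→u2→u5→u6→Ref: bottleneck 1, flow now 9.
No augmenting path remains; maximum flow = 9.
By max-flow min-cut, the minimum cut capacity equals the max flow.
In the residual graph, reachable from Well: {Well, u1}.
Min-cut edges: Well→u2 (6), u1→u4 (3); capacity 6 + 3 = 9.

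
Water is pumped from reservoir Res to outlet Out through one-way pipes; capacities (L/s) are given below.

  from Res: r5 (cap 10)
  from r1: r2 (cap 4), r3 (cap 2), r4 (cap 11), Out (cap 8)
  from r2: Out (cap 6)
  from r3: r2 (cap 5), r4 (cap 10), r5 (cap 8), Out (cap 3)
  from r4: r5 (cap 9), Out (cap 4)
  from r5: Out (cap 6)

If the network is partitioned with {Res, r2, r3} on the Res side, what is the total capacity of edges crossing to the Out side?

37

Edges leaving {Res, r2, r3}: Res→r5 (10), r2→Out (6), r3→r4 (10), r3→r5 (8), r3→Out (3).
Cut capacity = 10 + 6 + 10 + 8 + 3 = 37.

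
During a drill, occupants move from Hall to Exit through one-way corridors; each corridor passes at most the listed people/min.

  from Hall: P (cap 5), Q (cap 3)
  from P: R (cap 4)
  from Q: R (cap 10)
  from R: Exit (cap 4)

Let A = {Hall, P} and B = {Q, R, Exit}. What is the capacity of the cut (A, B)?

Edges leaving {Hall, P}: Hall→Q (3), P→R (4).
Cut capacity = 3 + 4 = 7.

7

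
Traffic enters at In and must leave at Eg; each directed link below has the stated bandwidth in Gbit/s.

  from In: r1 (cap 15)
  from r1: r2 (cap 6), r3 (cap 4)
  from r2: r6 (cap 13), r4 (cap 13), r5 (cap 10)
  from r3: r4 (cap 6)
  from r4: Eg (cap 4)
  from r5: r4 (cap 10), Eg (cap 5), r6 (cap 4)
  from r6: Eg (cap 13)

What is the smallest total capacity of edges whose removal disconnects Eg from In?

10

Augment In→r1→r2→r4→Eg: bottleneck 4, flow now 4.
Augment In→r1→r2→r5→Eg: bottleneck 2, flow now 6.
Augment In→r1→r3→r4→r2→r5→Eg: bottleneck 3, flow now 9. (uses reverse residual edge)
Augment In→r1→r3→r4→r2→r6→Eg: bottleneck 1, flow now 10. (uses reverse residual edge)
No augmenting path remains; maximum flow = 10.
By max-flow min-cut, the minimum cut capacity equals the max flow.
In the residual graph, reachable from In: {In, r1}.
Min-cut edges: r1→r2 (6), r1→r3 (4); capacity 6 + 4 = 10.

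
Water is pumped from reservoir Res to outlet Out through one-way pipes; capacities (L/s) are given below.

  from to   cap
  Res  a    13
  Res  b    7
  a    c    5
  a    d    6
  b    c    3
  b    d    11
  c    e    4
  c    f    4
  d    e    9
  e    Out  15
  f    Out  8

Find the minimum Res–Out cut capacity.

Augment Res→a→c→e→Out: bottleneck 4, flow now 4.
Augment Res→a→c→f→Out: bottleneck 1, flow now 5.
Augment Res→a→d→e→Out: bottleneck 6, flow now 11.
Augment Res→b→c→f→Out: bottleneck 3, flow now 14.
Augment Res→b→d→e→Out: bottleneck 3, flow now 17.
No augmenting path remains; maximum flow = 17.
By max-flow min-cut, the minimum cut capacity equals the max flow.
In the residual graph, reachable from Res: {Res, a, b, d}.
Min-cut edges: a→c (5), b→c (3), d→e (9); capacity 5 + 3 + 9 = 17.

17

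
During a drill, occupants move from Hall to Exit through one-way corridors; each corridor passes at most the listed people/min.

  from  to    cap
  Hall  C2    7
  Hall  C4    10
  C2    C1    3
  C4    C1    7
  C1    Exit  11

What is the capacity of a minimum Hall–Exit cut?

10

Augment Hall→C2→C1→Exit: bottleneck 3, flow now 3.
Augment Hall→C4→C1→Exit: bottleneck 7, flow now 10.
No augmenting path remains; maximum flow = 10.
By max-flow min-cut, the minimum cut capacity equals the max flow.
In the residual graph, reachable from Hall: {Hall, C2, C4}.
Min-cut edges: C2→C1 (3), C4→C1 (7); capacity 3 + 7 = 10.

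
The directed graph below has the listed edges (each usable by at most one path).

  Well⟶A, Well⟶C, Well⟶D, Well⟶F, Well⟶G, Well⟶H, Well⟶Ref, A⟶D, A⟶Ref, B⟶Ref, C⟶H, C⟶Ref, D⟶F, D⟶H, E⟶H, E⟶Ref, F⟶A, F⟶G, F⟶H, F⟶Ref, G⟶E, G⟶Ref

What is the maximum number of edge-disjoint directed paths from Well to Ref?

6

Assign every edge capacity 1; by Menger, the answer equals the max flow.
Path Well→Ref (+1); total 1.
Path Well→A→Ref (+1); total 2.
Path Well→C→Ref (+1); total 3.
Path Well→F→Ref (+1); total 4.
Path Well→G→Ref (+1); total 5.
Path Well→D→F→G→E→Ref (+1); total 6.
No residual Well→Ref path; max flow = 6.
Certifying cut of size 6: {Well→A, Well→C, Well→D, Well→F, Well→G, Well→Ref}.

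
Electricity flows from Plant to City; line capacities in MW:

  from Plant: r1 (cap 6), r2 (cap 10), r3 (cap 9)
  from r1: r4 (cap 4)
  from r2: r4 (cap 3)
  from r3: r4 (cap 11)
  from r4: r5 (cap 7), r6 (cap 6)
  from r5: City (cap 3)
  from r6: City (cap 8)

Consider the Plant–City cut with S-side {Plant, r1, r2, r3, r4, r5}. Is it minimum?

Given cut capacity: 6 + 3 = 9.
Augment Plant→r1→r4→r5→City: bottleneck 3, flow now 3.
Augment Plant→r1→r4→r6→City: bottleneck 1, flow now 4.
Augment Plant→r2→r4→r6→City: bottleneck 3, flow now 7.
Augment Plant→r3→r4→r6→City: bottleneck 2, flow now 9.
No augmenting path remains; maximum flow = 9.
Cut capacity 9 equals the max flow, so it is a minimum cut.

Yes — it is a minimum cut (capacity 9).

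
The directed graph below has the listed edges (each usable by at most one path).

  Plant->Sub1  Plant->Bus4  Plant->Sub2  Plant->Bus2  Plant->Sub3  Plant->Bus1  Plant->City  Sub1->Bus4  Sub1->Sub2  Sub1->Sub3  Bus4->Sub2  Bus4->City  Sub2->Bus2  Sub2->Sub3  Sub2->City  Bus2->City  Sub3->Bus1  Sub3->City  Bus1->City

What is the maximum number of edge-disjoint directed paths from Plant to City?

6

Assign every edge capacity 1; by Menger, the answer equals the max flow.
Path Plant→City (+1); total 1.
Path Plant→Bus4→City (+1); total 2.
Path Plant→Sub2→City (+1); total 3.
Path Plant→Bus2→City (+1); total 4.
Path Plant→Sub3→City (+1); total 5.
Path Plant→Bus1→City (+1); total 6.
No residual Plant→City path; max flow = 6.
Certifying cut of size 6: {Bus1→City, Bus2→City, Bus4→City, Plant→City, Sub2→City, Sub3→City}.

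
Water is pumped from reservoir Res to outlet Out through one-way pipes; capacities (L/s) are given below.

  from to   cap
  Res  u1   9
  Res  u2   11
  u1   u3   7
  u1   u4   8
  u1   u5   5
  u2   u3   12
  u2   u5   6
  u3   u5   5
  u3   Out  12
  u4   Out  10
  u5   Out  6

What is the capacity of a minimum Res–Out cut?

20

Augment Res→u1→u3→Out: bottleneck 7, flow now 7.
Augment Res→u1→u4→Out: bottleneck 2, flow now 9.
Augment Res→u2→u3→Out: bottleneck 5, flow now 14.
Augment Res→u2→u5→Out: bottleneck 6, flow now 20.
No augmenting path remains; maximum flow = 20.
By max-flow min-cut, the minimum cut capacity equals the max flow.
In the residual graph, reachable from Res: {Res}.
Min-cut edges: Res→u1 (9), Res→u2 (11); capacity 9 + 11 = 20.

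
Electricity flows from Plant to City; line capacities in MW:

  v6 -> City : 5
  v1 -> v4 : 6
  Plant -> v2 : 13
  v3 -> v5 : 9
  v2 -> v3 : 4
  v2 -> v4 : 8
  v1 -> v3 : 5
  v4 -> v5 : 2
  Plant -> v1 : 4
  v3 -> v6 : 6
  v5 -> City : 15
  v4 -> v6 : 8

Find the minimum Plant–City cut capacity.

15

Augment Plant→v1→v3→v5→City: bottleneck 4, flow now 4.
Augment Plant→v2→v3→v5→City: bottleneck 4, flow now 8.
Augment Plant→v2→v4→v5→City: bottleneck 2, flow now 10.
Augment Plant→v2→v4→v6→City: bottleneck 5, flow now 15.
No augmenting path remains; maximum flow = 15.
By max-flow min-cut, the minimum cut capacity equals the max flow.
In the residual graph, reachable from Plant: {Plant, v2, v4, v6}.
Min-cut edges: Plant→v1 (4), v2→v3 (4), v4→v5 (2), v6→City (5); capacity 4 + 4 + 2 + 5 = 15.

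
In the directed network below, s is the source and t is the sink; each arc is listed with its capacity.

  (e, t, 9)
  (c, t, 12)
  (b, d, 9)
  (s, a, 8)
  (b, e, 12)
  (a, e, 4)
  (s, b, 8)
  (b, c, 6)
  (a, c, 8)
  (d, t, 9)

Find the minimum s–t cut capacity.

Augment s→a→c→t: bottleneck 8, flow now 8.
Augment s→b→c→t: bottleneck 4, flow now 12.
Augment s→b→d→t: bottleneck 4, flow now 16.
No augmenting path remains; maximum flow = 16.
By max-flow min-cut, the minimum cut capacity equals the max flow.
In the residual graph, reachable from s: {s}.
Min-cut edges: s→a (8), s→b (8); capacity 8 + 8 = 16.

16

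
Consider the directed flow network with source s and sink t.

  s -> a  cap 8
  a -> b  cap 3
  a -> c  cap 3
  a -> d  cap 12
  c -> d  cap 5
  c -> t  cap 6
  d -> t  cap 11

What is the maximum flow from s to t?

8

Augment s→a→c→t: bottleneck 3, flow now 3.
Augment s→a→d→t: bottleneck 5, flow now 8.
No augmenting path remains; maximum flow = 8.
In the residual graph, reachable from s: {s}.
Min-cut edges: s→a (8); capacity 8 = 8.
This cut is saturated, so no flow can exceed 8.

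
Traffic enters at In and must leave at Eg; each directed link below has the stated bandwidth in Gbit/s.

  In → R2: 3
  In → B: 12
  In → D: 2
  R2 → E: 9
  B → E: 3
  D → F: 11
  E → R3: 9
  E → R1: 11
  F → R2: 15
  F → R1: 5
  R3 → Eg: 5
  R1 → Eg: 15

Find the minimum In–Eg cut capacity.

Augment In→R2→E→R3→Eg: bottleneck 3, flow now 3.
Augment In→B→E→R3→Eg: bottleneck 2, flow now 5.
Augment In→B→E→R1→Eg: bottleneck 1, flow now 6.
Augment In→D→F→R1→Eg: bottleneck 2, flow now 8.
No augmenting path remains; maximum flow = 8.
By max-flow min-cut, the minimum cut capacity equals the max flow.
In the residual graph, reachable from In: {In, B}.
Min-cut edges: In→R2 (3), In→D (2), B→E (3); capacity 3 + 2 + 3 = 8.

8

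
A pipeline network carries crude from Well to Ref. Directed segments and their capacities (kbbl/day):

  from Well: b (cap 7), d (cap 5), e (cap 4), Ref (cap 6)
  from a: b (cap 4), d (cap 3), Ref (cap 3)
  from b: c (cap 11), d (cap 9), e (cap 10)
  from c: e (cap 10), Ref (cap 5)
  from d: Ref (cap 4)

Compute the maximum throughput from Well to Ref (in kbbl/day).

Augment Well→Ref: bottleneck 6, flow now 6.
Augment Well→d→Ref: bottleneck 4, flow now 10.
Augment Well→b→c→Ref: bottleneck 5, flow now 15.
No augmenting path remains; maximum flow = 15.
In the residual graph, reachable from Well: {Well, b, c, d, e}.
Min-cut edges: Well→Ref (6), c→Ref (5), d→Ref (4); capacity 6 + 5 + 4 = 15.
This cut is saturated, so no flow can exceed 15.

15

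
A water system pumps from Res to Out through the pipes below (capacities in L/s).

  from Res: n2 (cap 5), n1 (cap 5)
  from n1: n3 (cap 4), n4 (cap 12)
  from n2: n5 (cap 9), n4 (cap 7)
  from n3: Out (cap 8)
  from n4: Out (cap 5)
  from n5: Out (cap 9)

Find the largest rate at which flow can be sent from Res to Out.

Augment Res→n1→n3→Out: bottleneck 4, flow now 4.
Augment Res→n1→n4→Out: bottleneck 1, flow now 5.
Augment Res→n2→n4→Out: bottleneck 4, flow now 9.
Augment Res→n2→n5→Out: bottleneck 1, flow now 10.
No augmenting path remains; maximum flow = 10.
In the residual graph, reachable from Res: {Res}.
Min-cut edges: Res→n1 (5), Res→n2 (5); capacity 5 + 5 = 10.
This cut is saturated, so no flow can exceed 10.

10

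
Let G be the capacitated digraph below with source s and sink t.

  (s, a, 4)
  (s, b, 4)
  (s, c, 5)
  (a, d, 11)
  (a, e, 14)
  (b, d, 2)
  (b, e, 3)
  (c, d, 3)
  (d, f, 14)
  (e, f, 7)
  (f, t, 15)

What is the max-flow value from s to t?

Augment s→a→d→f→t: bottleneck 4, flow now 4.
Augment s→b→d→f→t: bottleneck 2, flow now 6.
Augment s→b→e→f→t: bottleneck 2, flow now 8.
Augment s→c→d→f→t: bottleneck 3, flow now 11.
No augmenting path remains; maximum flow = 11.
In the residual graph, reachable from s: {s, c}.
Min-cut edges: s→a (4), s→b (4), c→d (3); capacity 4 + 4 + 3 = 11.
This cut is saturated, so no flow can exceed 11.

11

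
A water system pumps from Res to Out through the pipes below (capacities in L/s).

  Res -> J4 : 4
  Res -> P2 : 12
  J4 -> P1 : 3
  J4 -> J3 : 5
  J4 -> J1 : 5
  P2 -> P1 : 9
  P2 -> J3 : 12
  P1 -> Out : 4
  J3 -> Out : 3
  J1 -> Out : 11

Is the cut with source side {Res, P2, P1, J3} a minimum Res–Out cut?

Given cut capacity: 4 + 4 + 3 = 11.
Augment Res→J4→P1→Out: bottleneck 3, flow now 3.
Augment Res→J4→J3→Out: bottleneck 1, flow now 4.
Augment Res→P2→P1→Out: bottleneck 1, flow now 5.
Augment Res→P2→J3→Out: bottleneck 2, flow now 7.
Augment Res→P2→P1→J4→J1→Out: bottleneck 3, flow now 10. (uses reverse residual edge)
Augment Res→P2→J3→J4→J1→Out: bottleneck 1, flow now 11. (uses reverse residual edge)
No augmenting path remains; maximum flow = 11.
Cut capacity 11 equals the max flow, so it is a minimum cut.

Yes — it is a minimum cut (capacity 11).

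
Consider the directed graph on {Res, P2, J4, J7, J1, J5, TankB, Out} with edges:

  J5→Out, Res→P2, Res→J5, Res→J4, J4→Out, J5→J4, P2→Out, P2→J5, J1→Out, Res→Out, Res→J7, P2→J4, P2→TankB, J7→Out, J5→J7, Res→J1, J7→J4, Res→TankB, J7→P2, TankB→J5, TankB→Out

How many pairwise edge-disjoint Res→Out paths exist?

Assign every edge capacity 1; by Menger, the answer equals the max flow.
Path Res→Out (+1); total 1.
Path Res→P2→Out (+1); total 2.
Path Res→J4→Out (+1); total 3.
Path Res→J7→Out (+1); total 4.
Path Res→J1→Out (+1); total 5.
Path Res→J5→Out (+1); total 6.
Path Res→TankB→Out (+1); total 7.
No residual Res→Out path; max flow = 7.
Certifying cut of size 7: {Res→J1, Res→J4, Res→J5, Res→J7, Res→Out, Res→P2, Res→TankB}.

7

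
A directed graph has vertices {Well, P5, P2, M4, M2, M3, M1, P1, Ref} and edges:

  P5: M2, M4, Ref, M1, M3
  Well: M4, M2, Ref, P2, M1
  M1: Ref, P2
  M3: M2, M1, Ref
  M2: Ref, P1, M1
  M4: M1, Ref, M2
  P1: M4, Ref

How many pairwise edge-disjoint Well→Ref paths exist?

4

Assign every edge capacity 1; by Menger, the answer equals the max flow.
Path Well→Ref (+1); total 1.
Path Well→M4→Ref (+1); total 2.
Path Well→M2→Ref (+1); total 3.
Path Well→M1→Ref (+1); total 4.
No residual Well→Ref path; max flow = 4.
Certifying cut of size 4: {Well→M1, Well→M2, Well→M4, Well→Ref}.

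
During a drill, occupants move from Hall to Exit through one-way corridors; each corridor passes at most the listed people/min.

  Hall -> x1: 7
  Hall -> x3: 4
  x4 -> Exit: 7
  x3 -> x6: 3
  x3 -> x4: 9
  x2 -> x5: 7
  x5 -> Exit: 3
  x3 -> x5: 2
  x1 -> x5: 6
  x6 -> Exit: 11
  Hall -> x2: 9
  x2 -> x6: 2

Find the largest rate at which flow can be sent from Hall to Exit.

9

Augment Hall→x1→x5→Exit: bottleneck 3, flow now 3.
Augment Hall→x2→x6→Exit: bottleneck 2, flow now 5.
Augment Hall→x3→x4→Exit: bottleneck 4, flow now 9.
No augmenting path remains; maximum flow = 9.
In the residual graph, reachable from Hall: {Hall, x1, x2, x5}.
Min-cut edges: Hall→x3 (4), x2→x6 (2), x5→Exit (3); capacity 4 + 2 + 3 = 9.
This cut is saturated, so no flow can exceed 9.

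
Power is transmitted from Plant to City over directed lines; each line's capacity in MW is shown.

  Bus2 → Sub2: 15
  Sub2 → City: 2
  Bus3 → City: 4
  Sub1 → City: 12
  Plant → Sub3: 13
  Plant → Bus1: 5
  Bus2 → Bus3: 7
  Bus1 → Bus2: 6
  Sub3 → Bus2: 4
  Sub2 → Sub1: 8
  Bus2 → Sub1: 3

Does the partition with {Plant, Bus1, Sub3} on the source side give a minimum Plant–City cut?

Given cut capacity: 6 + 4 = 10.
Augment Plant→Bus1→Bus2→Sub1→City: bottleneck 3, flow now 3.
Augment Plant→Bus1→Bus2→Sub2→City: bottleneck 2, flow now 5.
Augment Plant→Sub3→Bus2→Bus3→City: bottleneck 4, flow now 9.
No augmenting path remains; maximum flow = 9.
In the residual graph, reachable from Plant: {Plant, Sub3}.
Min-cut edges: Plant→Bus1 (5), Sub3→Bus2 (4); capacity 5 + 4 = 9.
Cut capacity 10 exceeds the max flow 9, so it is not minimum.

No — its capacity is 10, but the minimum cut has capacity 9.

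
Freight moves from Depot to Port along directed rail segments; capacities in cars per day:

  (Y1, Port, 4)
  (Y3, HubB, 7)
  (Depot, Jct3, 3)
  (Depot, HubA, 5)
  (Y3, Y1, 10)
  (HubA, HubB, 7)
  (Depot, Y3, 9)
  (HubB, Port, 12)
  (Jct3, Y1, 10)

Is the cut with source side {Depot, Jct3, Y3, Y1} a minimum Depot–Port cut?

Yes — it is a minimum cut (capacity 16).

Given cut capacity: 5 + 7 + 4 = 16.
Augment Depot→Jct3→Y1→Port: bottleneck 3, flow now 3.
Augment Depot→Y3→HubB→Port: bottleneck 7, flow now 10.
Augment Depot→Y3→Y1→Port: bottleneck 1, flow now 11.
Augment Depot→HubA→HubB→Port: bottleneck 5, flow now 16.
No augmenting path remains; maximum flow = 16.
Cut capacity 16 equals the max flow, so it is a minimum cut.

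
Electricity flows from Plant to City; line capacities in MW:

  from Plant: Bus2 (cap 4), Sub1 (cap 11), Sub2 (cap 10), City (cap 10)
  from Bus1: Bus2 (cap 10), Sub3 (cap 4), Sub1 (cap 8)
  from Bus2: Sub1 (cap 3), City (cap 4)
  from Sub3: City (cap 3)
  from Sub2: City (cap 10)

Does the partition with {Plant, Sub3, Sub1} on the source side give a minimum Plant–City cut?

Given cut capacity: 4 + 10 + 10 + 3 = 27.
Augment Plant→City: bottleneck 10, flow now 10.
Augment Plant→Bus2→City: bottleneck 4, flow now 14.
Augment Plant→Sub2→City: bottleneck 10, flow now 24.
No augmenting path remains; maximum flow = 24.
In the residual graph, reachable from Plant: {Plant, Sub1}.
Min-cut edges: Plant→Bus2 (4), Plant→Sub2 (10), Plant→City (10); capacity 4 + 10 + 10 = 24.
Cut capacity 27 exceeds the max flow 24, so it is not minimum.

No — its capacity is 27, but the minimum cut has capacity 24.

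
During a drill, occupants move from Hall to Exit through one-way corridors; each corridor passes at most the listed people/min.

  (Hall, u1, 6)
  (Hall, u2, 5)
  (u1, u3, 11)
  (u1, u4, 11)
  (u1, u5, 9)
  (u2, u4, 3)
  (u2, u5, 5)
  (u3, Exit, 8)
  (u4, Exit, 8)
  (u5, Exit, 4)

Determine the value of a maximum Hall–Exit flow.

Augment Hall→u1→u3→Exit: bottleneck 6, flow now 6.
Augment Hall→u2→u4→Exit: bottleneck 3, flow now 9.
Augment Hall→u2→u5→Exit: bottleneck 2, flow now 11.
No augmenting path remains; maximum flow = 11.
In the residual graph, reachable from Hall: {Hall}.
Min-cut edges: Hall→u1 (6), Hall→u2 (5); capacity 6 + 5 = 11.
This cut is saturated, so no flow can exceed 11.

11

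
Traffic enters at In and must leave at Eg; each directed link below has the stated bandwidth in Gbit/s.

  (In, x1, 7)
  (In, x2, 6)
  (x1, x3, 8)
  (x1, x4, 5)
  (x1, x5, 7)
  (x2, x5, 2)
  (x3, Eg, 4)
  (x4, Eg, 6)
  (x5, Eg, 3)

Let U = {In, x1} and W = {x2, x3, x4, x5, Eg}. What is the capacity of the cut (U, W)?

Edges leaving {In, x1}: In→x2 (6), x1→x3 (8), x1→x4 (5), x1→x5 (7).
Cut capacity = 6 + 8 + 5 + 7 = 26.

26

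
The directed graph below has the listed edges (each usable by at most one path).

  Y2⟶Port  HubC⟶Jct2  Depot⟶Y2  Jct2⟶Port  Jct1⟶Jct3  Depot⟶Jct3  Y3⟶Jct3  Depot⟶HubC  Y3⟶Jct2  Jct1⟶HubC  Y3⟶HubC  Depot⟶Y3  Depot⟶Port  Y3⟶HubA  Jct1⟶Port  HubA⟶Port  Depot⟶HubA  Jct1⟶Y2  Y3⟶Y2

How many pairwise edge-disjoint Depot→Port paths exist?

Assign every edge capacity 1; by Menger, the answer equals the max flow.
Path Depot→Port (+1); total 1.
Path Depot→Y2→Port (+1); total 2.
Path Depot→HubA→Port (+1); total 3.
Path Depot→Y3→Jct2→Port (+1); total 4.
No residual Depot→Port path; max flow = 4.
Certifying cut of size 4: {Depot→Port, HubA→Port, Jct2→Port, Y2→Port}.

4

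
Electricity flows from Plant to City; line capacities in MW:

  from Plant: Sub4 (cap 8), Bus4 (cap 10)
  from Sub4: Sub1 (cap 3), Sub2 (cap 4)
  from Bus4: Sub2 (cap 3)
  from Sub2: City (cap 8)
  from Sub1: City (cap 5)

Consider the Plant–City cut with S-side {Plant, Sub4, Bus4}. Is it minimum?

Given cut capacity: 4 + 3 + 3 = 10.
Augment Plant→Sub4→Sub2→City: bottleneck 4, flow now 4.
Augment Plant→Sub4→Sub1→City: bottleneck 3, flow now 7.
Augment Plant→Bus4→Sub2→City: bottleneck 3, flow now 10.
No augmenting path remains; maximum flow = 10.
Cut capacity 10 equals the max flow, so it is a minimum cut.

Yes — it is a minimum cut (capacity 10).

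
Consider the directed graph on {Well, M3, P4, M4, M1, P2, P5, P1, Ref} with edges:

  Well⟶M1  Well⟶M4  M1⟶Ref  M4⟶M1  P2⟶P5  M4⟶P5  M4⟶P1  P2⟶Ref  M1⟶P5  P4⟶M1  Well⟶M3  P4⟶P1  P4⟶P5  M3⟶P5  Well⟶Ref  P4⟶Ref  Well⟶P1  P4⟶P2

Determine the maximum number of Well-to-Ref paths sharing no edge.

Assign every edge capacity 1; by Menger, the answer equals the max flow.
Path Well→Ref (+1); total 1.
Path Well→M1→Ref (+1); total 2.
No residual Well→Ref path; max flow = 2.
Certifying cut of size 2: {M1→Ref, Well→Ref}.

2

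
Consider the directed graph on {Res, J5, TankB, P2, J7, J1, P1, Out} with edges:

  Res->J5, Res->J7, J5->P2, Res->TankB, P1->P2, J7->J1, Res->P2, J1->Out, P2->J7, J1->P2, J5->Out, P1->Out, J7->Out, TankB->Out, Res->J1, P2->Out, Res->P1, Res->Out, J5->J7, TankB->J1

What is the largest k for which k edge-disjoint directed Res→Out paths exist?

7

Assign every edge capacity 1; by Menger, the answer equals the max flow.
Path Res→Out (+1); total 1.
Path Res→J5→Out (+1); total 2.
Path Res→TankB→Out (+1); total 3.
Path Res→P2→Out (+1); total 4.
Path Res→J7→Out (+1); total 5.
Path Res→J1→Out (+1); total 6.
Path Res→P1→Out (+1); total 7.
No residual Res→Out path; max flow = 7.
Certifying cut of size 7: {Res→J1, Res→J5, Res→J7, Res→Out, Res→P1, Res→P2, Res→TankB}.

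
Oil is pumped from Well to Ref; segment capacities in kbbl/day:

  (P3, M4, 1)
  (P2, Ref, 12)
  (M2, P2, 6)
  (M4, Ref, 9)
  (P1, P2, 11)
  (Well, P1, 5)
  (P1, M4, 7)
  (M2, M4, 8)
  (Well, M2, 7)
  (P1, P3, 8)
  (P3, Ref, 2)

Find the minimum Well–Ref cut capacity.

12

Augment Well→P1→P3→Ref: bottleneck 2, flow now 2.
Augment Well→P1→M4→Ref: bottleneck 3, flow now 5.
Augment Well→M2→M4→Ref: bottleneck 6, flow now 11.
Augment Well→M2→P2→Ref: bottleneck 1, flow now 12.
No augmenting path remains; maximum flow = 12.
By max-flow min-cut, the minimum cut capacity equals the max flow.
In the residual graph, reachable from Well: {Well}.
Min-cut edges: Well→P1 (5), Well→M2 (7); capacity 5 + 7 = 12.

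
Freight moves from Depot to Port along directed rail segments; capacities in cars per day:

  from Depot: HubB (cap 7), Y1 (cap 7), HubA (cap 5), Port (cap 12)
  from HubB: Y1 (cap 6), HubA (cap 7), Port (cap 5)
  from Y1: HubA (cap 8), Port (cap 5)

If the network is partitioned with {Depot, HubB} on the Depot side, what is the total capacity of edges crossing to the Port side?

Edges leaving {Depot, HubB}: Depot→Y1 (7), Depot→HubA (5), Depot→Port (12), HubB→Y1 (6), HubB→HubA (7), HubB→Port (5).
Cut capacity = 7 + 5 + 12 + 6 + 7 + 5 = 42.

42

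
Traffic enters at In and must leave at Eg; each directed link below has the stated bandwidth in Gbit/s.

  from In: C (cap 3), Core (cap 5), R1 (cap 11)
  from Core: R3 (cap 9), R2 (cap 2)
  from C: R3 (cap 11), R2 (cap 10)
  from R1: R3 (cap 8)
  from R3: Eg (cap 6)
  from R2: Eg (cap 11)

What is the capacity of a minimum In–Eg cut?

Augment In→Core→R3→Eg: bottleneck 5, flow now 5.
Augment In→C→R3→Eg: bottleneck 1, flow now 6.
Augment In→C→R2→Eg: bottleneck 2, flow now 8.
Augment In→R1→R3→Core→R2→Eg: bottleneck 2, flow now 10. (uses reverse residual edge)
Augment In→R1→R3→C→R2→Eg: bottleneck 1, flow now 11. (uses reverse residual edge)
No augmenting path remains; maximum flow = 11.
By max-flow min-cut, the minimum cut capacity equals the max flow.
In the residual graph, reachable from In: {In, Core, R1, R3}.
Min-cut edges: In→C (3), Core→R2 (2), R3→Eg (6); capacity 3 + 2 + 6 = 11.

11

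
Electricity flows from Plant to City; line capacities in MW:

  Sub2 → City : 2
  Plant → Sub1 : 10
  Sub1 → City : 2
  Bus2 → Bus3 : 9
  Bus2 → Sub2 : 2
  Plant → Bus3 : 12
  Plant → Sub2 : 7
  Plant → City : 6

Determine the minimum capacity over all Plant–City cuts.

10

Augment Plant→City: bottleneck 6, flow now 6.
Augment Plant→Sub2→City: bottleneck 2, flow now 8.
Augment Plant→Sub1→City: bottleneck 2, flow now 10.
No augmenting path remains; maximum flow = 10.
By max-flow min-cut, the minimum cut capacity equals the max flow.
In the residual graph, reachable from Plant: {Plant, Sub2, Sub1, Bus3}.
Min-cut edges: Plant→City (6), Sub2→City (2), Sub1→City (2); capacity 6 + 2 + 2 = 10.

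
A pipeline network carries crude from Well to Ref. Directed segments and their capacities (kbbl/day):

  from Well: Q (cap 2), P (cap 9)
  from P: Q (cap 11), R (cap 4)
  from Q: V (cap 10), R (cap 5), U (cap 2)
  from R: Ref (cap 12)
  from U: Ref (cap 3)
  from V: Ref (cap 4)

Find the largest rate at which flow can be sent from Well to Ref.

11

Augment Well→P→R→Ref: bottleneck 4, flow now 4.
Augment Well→Q→R→Ref: bottleneck 2, flow now 6.
Augment Well→P→Q→R→Ref: bottleneck 3, flow now 9.
Augment Well→P→Q→U→Ref: bottleneck 2, flow now 11.
No augmenting path remains; maximum flow = 11.
In the residual graph, reachable from Well: {Well}.
Min-cut edges: Well→P (9), Well→Q (2); capacity 9 + 2 = 11.
This cut is saturated, so no flow can exceed 11.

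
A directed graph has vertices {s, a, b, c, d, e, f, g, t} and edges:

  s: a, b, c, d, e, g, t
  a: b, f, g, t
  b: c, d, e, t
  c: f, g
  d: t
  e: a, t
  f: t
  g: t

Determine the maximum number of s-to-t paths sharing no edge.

7

Assign every edge capacity 1; by Menger, the answer equals the max flow.
Path s→t (+1); total 1.
Path s→a→t (+1); total 2.
Path s→b→t (+1); total 3.
Path s→d→t (+1); total 4.
Path s→e→t (+1); total 5.
Path s→g→t (+1); total 6.
Path s→c→f→t (+1); total 7.
No residual s→t path; max flow = 7.
Certifying cut of size 7: {s→a, s→b, s→c, s→d, s→e, s→g, s→t}.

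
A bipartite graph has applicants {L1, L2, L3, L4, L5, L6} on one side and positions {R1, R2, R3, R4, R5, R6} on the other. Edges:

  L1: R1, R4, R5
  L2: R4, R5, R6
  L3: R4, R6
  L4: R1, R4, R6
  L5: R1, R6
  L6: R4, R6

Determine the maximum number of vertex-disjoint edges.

4

Unit-capacity flow: source→left, listed edges, right→sink; max matching = max flow.
Augmenting path L1→R1 (+1); matched 1.
Augmenting path L2→R4 (+1); matched 2.
Augmenting path L3→R6 (+1); matched 3.
Augmenting path L4→R1→L1→R5 (+1); matched 4.
No augmenting path remains; maximum matching = 4.
König certificate: {R1, R4, R5, R6} is a vertex cover of size 4 (every listed pair touches it), so no matching can be larger.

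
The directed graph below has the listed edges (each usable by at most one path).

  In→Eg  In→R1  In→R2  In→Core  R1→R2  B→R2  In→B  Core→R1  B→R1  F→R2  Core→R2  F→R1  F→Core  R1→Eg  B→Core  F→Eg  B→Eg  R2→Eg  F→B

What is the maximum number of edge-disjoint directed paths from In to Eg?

Assign every edge capacity 1; by Menger, the answer equals the max flow.
Path In→Eg (+1); total 1.
Path In→B→Eg (+1); total 2.
Path In→R2→Eg (+1); total 3.
Path In→R1→Eg (+1); total 4.
No residual In→Eg path; max flow = 4.
Certifying cut of size 4: {In→B, In→Eg, R1→Eg, R2→Eg}.

4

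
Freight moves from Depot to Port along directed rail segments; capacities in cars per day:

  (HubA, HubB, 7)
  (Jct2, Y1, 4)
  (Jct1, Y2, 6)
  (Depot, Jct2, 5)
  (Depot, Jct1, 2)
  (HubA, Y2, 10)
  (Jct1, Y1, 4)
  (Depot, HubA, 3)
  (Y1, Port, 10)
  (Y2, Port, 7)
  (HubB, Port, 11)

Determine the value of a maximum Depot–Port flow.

9

Augment Depot→HubA→Y2→Port: bottleneck 3, flow now 3.
Augment Depot→Jct2→Y1→Port: bottleneck 4, flow now 7.
Augment Depot→Jct1→Y2→Port: bottleneck 2, flow now 9.
No augmenting path remains; maximum flow = 9.
In the residual graph, reachable from Depot: {Depot, Jct2}.
Min-cut edges: Depot→HubA (3), Depot→Jct1 (2), Jct2→Y1 (4); capacity 3 + 2 + 4 = 9.
This cut is saturated, so no flow can exceed 9.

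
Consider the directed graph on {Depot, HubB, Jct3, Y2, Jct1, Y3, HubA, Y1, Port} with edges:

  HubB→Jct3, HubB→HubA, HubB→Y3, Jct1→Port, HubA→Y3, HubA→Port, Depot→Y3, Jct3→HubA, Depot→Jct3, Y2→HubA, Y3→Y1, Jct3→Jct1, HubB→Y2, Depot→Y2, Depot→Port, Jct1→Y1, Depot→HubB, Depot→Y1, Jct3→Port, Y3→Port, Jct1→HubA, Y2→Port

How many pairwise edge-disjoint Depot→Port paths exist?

5

Assign every edge capacity 1; by Menger, the answer equals the max flow.
Path Depot→Port (+1); total 1.
Path Depot→Jct3→Port (+1); total 2.
Path Depot→Y2→Port (+1); total 3.
Path Depot→Y3→Port (+1); total 4.
Path Depot→HubB→HubA→Port (+1); total 5.
No residual Depot→Port path; max flow = 5.
Certifying cut of size 5: {Depot→HubB, Depot→Jct3, Depot→Port, Depot→Y2, Depot→Y3}.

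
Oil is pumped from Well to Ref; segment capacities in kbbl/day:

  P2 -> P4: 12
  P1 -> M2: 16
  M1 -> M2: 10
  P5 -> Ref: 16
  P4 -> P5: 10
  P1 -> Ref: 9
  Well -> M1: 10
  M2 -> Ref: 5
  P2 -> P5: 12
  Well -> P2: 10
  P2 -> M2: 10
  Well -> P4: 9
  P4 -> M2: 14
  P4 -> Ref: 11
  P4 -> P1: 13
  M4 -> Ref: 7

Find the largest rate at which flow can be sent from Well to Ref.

Augment Well→P4→Ref: bottleneck 9, flow now 9.
Augment Well→M1→M2→Ref: bottleneck 5, flow now 14.
Augment Well→P2→P4→Ref: bottleneck 2, flow now 16.
Augment Well→P2→P5→Ref: bottleneck 8, flow now 24.
No augmenting path remains; maximum flow = 24.
In the residual graph, reachable from Well: {Well, M1, M2}.
Min-cut edges: Well→P2 (10), Well→P4 (9), M2→Ref (5); capacity 10 + 9 + 5 = 24.
This cut is saturated, so no flow can exceed 24.

24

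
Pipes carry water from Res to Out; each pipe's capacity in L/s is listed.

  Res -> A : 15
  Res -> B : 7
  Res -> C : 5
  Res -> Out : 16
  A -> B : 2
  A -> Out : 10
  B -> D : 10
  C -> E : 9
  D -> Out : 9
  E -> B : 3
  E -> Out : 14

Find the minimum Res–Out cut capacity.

Augment Res→Out: bottleneck 16, flow now 16.
Augment Res→A→Out: bottleneck 10, flow now 26.
Augment Res→B→D→Out: bottleneck 7, flow now 33.
Augment Res→C→E→Out: bottleneck 5, flow now 38.
Augment Res→A→B→D→Out: bottleneck 2, flow now 40.
No augmenting path remains; maximum flow = 40.
By max-flow min-cut, the minimum cut capacity equals the max flow.
In the residual graph, reachable from Res: {Res, A}.
Min-cut edges: Res→B (7), Res→C (5), Res→Out (16), A→B (2), A→Out (10); capacity 7 + 5 + 16 + 2 + 10 = 40.

40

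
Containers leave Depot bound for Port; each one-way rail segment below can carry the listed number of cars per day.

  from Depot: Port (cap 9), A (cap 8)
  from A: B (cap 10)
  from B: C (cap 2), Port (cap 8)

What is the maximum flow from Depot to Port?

17

Augment Depot→Port: bottleneck 9, flow now 9.
Augment Depot→A→B→Port: bottleneck 8, flow now 17.
No augmenting path remains; maximum flow = 17.
In the residual graph, reachable from Depot: {Depot}.
Min-cut edges: Depot→A (8), Depot→Port (9); capacity 8 + 9 = 17.
This cut is saturated, so no flow can exceed 17.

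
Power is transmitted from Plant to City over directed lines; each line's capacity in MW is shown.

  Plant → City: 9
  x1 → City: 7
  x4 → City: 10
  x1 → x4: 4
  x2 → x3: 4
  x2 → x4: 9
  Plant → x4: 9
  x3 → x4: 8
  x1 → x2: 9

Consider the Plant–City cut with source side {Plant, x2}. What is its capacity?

Edges leaving {Plant, x2}: Plant→x4 (9), Plant→City (9), x2→x3 (4), x2→x4 (9).
Cut capacity = 9 + 9 + 4 + 9 = 31.

31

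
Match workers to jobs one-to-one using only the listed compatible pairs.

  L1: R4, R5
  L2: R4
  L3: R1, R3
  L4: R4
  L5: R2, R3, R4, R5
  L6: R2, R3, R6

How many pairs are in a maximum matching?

5

Unit-capacity flow: source→left, listed edges, right→sink; max matching = max flow.
Augmenting path L1→R4 (+1); matched 1.
Augmenting path L3→R1 (+1); matched 2.
Augmenting path L5→R2 (+1); matched 3.
Augmenting path L6→R3 (+1); matched 4.
Augmenting path L2→R4→L1→R5 (+1); matched 5.
No augmenting path remains; maximum matching = 5.
König certificate: {L1, L3, L5, L6, R4} is a vertex cover of size 5 (every listed pair touches it), so no matching can be larger.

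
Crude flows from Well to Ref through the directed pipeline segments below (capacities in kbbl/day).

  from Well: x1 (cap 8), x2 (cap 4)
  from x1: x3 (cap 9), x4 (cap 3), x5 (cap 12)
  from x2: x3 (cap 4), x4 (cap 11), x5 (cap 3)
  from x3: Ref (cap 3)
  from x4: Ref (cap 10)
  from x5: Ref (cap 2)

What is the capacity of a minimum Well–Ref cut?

12

Augment Well→x1→x3→Ref: bottleneck 3, flow now 3.
Augment Well→x1→x4→Ref: bottleneck 3, flow now 6.
Augment Well→x1→x5→Ref: bottleneck 2, flow now 8.
Augment Well→x2→x4→Ref: bottleneck 4, flow now 12.
No augmenting path remains; maximum flow = 12.
By max-flow min-cut, the minimum cut capacity equals the max flow.
In the residual graph, reachable from Well: {Well}.
Min-cut edges: Well→x1 (8), Well→x2 (4); capacity 8 + 4 = 12.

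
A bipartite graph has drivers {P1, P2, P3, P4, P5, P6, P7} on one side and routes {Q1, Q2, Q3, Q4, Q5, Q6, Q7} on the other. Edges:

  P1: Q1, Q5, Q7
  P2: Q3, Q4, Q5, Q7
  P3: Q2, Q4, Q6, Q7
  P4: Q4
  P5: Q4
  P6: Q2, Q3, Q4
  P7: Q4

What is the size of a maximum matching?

5

Unit-capacity flow: source→left, listed edges, right→sink; max matching = max flow.
Augmenting path P1→Q1 (+1); matched 1.
Augmenting path P2→Q3 (+1); matched 2.
Augmenting path P3→Q2 (+1); matched 3.
Augmenting path P4→Q4 (+1); matched 4.
Augmenting path P6→Q2→P3→Q6 (+1); matched 5.
No augmenting path remains; maximum matching = 5.
König certificate: {P1, P2, P3, P6, Q4} is a vertex cover of size 5 (every listed pair touches it), so no matching can be larger.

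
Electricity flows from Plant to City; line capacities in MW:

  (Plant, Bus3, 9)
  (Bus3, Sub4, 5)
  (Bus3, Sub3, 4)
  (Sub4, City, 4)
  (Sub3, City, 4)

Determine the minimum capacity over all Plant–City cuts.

Augment Plant→Bus3→Sub4→City: bottleneck 4, flow now 4.
Augment Plant→Bus3→Sub3→City: bottleneck 4, flow now 8.
No augmenting path remains; maximum flow = 8.
By max-flow min-cut, the minimum cut capacity equals the max flow.
In the residual graph, reachable from Plant: {Plant, Bus3, Sub4}.
Min-cut edges: Bus3→Sub3 (4), Sub4→City (4); capacity 4 + 4 = 8.

8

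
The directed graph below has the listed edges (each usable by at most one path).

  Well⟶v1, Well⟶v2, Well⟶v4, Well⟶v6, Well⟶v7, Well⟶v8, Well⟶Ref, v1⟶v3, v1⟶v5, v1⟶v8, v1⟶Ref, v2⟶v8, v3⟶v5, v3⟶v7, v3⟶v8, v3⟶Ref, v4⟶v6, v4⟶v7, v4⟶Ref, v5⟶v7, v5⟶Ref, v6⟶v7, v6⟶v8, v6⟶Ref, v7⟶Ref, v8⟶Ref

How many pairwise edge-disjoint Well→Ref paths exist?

6

Assign every edge capacity 1; by Menger, the answer equals the max flow.
Path Well→Ref (+1); total 1.
Path Well→v1→Ref (+1); total 2.
Path Well→v4→Ref (+1); total 3.
Path Well→v6→Ref (+1); total 4.
Path Well→v7→Ref (+1); total 5.
Path Well→v8→Ref (+1); total 6.
No residual Well→Ref path; max flow = 6.
Certifying cut of size 6: {Well→Ref, Well→v1, Well→v4, Well→v6, Well→v7, v8→Ref}.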